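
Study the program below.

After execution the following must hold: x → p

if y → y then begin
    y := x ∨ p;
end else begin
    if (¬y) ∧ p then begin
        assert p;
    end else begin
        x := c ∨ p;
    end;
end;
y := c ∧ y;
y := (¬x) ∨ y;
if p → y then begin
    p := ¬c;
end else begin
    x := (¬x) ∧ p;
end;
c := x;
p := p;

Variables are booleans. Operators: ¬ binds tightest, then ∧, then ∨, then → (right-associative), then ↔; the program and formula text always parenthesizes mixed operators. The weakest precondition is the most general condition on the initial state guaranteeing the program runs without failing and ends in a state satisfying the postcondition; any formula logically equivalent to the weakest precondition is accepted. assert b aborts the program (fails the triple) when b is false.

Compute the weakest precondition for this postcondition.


Working backward. After the program, x → p must hold.
Before p := p: x → p
Before c := x: x → p
Then branch requires x → (¬c); else branch requires ((¬x) ∧ p) → p.
Before the if: ((p → y) → (x → (¬c))) ∧ ((¬(p → y)) → (((¬x) ∧ p) → p))
Before y := (¬x) ∨ y: ((p → ((¬x) ∨ y)) → (x → (¬c))) ∧ ((¬(p → ((¬x) ∨ y))) → (((¬x) ∧ p) → p))
Before y := c ∧ y: ((p → ((¬x) ∨ (c ∧ y))) → (x → (¬c))) ∧ ((¬(p → ((¬x) ∨ (c ∧ y)))) → (((¬x) ∧ p) → p))
Then branch requires ((p → ((¬x) ∨ (c ∧ (x ∨ p)))) → (x → (¬c))) ∧ ((¬(p → ((¬x) ∨ (c ∧ (x ∨ p))))) → (((¬x) ∧ p) → p)); else branch requires (((¬y) ∧ p) → (p ∧ ((p → ((¬x) ∨ (c ∧ y))) → (x → (¬c))) ∧ ((¬(p → ((¬x) ∨ (c ∧ y)))) → (((¬x) ∧ p) → p)))) ∧ ((¬((¬y) ∧ p)) → (((p → ((¬(c ∨ p)) ∨ (c ∧ y))) → ((c ∨ p) → (¬c))) ∧ ((¬(p → ((¬(c ∨ p)) ∨ (c ∧ y)))) → (((¬(c ∨ p)) ∧ p) → p)))).
Before the if: ((p → ((¬x) ∨ (c ∧ (x ∨ p)))) → (x → (¬c))) ∧ ((¬(p → ((¬x) ∨ (c ∧ (x ∨ p))))) → (((¬x) ∧ p) → p))
Answer: WP = ((p → ((¬x) ∨ (c ∧ (x ∨ p)))) → (x → (¬c))) ∧ ((¬(p → ((¬x) ∨ (c ∧ (x ∨ p))))) → (((¬x) ∧ p) → p))


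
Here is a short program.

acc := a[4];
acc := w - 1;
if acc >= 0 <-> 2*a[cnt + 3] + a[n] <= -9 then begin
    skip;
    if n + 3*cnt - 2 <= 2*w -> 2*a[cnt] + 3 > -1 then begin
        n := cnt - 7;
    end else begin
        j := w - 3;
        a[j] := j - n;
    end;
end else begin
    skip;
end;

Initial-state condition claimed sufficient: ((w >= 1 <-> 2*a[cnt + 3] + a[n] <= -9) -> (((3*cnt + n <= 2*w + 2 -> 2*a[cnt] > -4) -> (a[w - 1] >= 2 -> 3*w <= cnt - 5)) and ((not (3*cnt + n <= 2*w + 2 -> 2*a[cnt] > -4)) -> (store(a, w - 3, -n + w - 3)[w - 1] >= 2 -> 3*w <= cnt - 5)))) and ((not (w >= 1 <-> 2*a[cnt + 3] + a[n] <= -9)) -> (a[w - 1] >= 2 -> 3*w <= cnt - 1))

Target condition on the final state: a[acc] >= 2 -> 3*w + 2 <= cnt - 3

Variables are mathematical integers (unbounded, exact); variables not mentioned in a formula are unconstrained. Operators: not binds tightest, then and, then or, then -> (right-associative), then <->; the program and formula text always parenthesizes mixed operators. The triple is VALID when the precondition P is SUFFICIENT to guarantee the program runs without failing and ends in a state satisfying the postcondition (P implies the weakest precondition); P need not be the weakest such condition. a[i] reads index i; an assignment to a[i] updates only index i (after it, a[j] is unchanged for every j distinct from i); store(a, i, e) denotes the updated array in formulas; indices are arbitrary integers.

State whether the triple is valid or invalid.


Working backward. After the program, the postcondition a[acc] >= 2 -> 3*w + 2 <= cnt - 3 must hold; in canonical form it is a[acc] >= 2 -> 3*w <= cnt - 5.
Then branch requires ((3*cnt + n <= 2*w + 2 -> 2*a[cnt] > -4) -> (a[acc] >= 2 -> 3*w <= cnt - 5)) and ((not (3*cnt + n <= 2*w + 2 -> 2*a[cnt] > -4)) -> (store(a, w - 3, -n + w - 3)[acc] >= 2 -> 3*w <= cnt - 5)); else branch requires a[acc] >= 2 -> 3*w <= cnt - 5.
Before the if: ((acc >= 0 <-> 2*a[cnt + 3] + a[n] <= -9) -> (((3*cnt + n <= 2*w + 2 -> 2*a[cnt] > -4) -> (a[acc] >= 2 -> 3*w <= cnt - 5)) and ((not (3*cnt + n <= 2*w + 2 -> 2*a[cnt] > -4)) -> (store(a, w - 3, -n + w - 3)[acc] >= 2 -> 3*w <= cnt - 5)))) and ((not (acc >= 0 <-> 2*a[cnt + 3] + a[n] <= -9)) -> (a[acc] >= 2 -> 3*w <= cnt - 5))
Before acc := w - 1: ((w >= 1 <-> 2*a[cnt + 3] + a[n] <= -9) -> (((3*cnt + n <= 2*w + 2 -> 2*a[cnt] > -4) -> (a[w - 1] >= 2 -> 3*w <= cnt - 5)) and ((not (3*cnt + n <= 2*w + 2 -> 2*a[cnt] > -4)) -> (store(a, w - 3, -n + w - 3)[w - 1] >= 2 -> 3*w <= cnt - 5)))) and ((not (w >= 1 <-> 2*a[cnt + 3] + a[n] <= -9)) -> (a[w - 1] >= 2 -> 3*w <= cnt - 5))
Before acc := a[4]: ((w >= 1 <-> 2*a[cnt + 3] + a[n] <= -9) -> (((3*cnt + n <= 2*w + 2 -> 2*a[cnt] > -4) -> (a[w - 1] >= 2 -> 3*w <= cnt - 5)) and ((not (3*cnt + n <= 2*w + 2 -> 2*a[cnt] > -4)) -> (store(a, w - 3, -n + w - 3)[w - 1] >= 2 -> 3*w <= cnt - 5)))) and ((not (w >= 1 <-> 2*a[cnt + 3] + a[n] <= -9)) -> (a[w - 1] >= 2 -> 3*w <= cnt - 5))
The weakest precondition is ((w >= 1 <-> 2*a[cnt + 3] + a[n] <= -9) -> (((3*cnt + n <= 2*w + 2 -> 2*a[cnt] > -4) -> (a[w - 1] >= 2 -> 3*w <= cnt - 5)) and ((not (3*cnt + n <= 2*w + 2 -> 2*a[cnt] > -4)) -> (store(a, w - 3, -n + w - 3)[w - 1] >= 2 -> 3*w <= cnt - 5)))) and ((not (w >= 1 <-> 2*a[cnt + 3] + a[n] <= -9)) -> (a[w - 1] >= 2 -> 3*w <= cnt - 5)).
Check whether ((w >= 1 <-> 2*a[cnt + 3] + a[n] <= -9) -> (((3*cnt + n <= 2*w + 2 -> 2*a[cnt] > -4) -> (a[w - 1] >= 2 -> 3*w <= cnt - 5)) and ((not (3*cnt + n <= 2*w + 2 -> 2*a[cnt] > -4)) -> (store(a, w - 3, -n + w - 3)[w - 1] >= 2 -> 3*w <= cnt - 5)))) and ((not (w >= 1 <-> 2*a[cnt + 3] + a[n] <= -9)) -> (a[w - 1] >= 2 -> 3*w <= cnt - 1)) implies it.
Countermodel: at the initial state a = {[6] = 0, [15519] = 7040, [15521] = 2, [46567] = 7040, [46570] = 7040, elsewhere 7040}, cnt = 46567, n = 6, w = 15522, the precondition holds but the weakest precondition fails.
Answer: invalid


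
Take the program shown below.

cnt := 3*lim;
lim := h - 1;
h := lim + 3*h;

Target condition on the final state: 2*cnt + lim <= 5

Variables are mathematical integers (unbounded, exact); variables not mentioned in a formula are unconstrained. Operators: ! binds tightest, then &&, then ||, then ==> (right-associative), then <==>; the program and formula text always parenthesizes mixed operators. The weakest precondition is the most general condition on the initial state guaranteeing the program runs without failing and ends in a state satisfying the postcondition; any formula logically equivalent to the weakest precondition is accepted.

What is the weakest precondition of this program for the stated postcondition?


Working backward. After the program, 2*cnt + lim <= 5 must hold.
Before h := lim + 3*h: 2*cnt + lim <= 5
Before lim := h - 1: 2*cnt + h <= 6
Before cnt := 3*lim: h + 6*lim <= 6
Answer: WP = h + 6*lim <= 6


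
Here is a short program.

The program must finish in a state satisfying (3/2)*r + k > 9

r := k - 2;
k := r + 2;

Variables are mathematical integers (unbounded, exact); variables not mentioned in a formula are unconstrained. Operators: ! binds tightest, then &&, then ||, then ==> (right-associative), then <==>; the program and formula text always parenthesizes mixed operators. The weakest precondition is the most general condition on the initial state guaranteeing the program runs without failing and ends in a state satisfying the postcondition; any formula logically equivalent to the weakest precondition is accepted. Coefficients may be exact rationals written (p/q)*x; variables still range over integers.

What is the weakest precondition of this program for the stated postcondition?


Working backward. After the program, the postcondition (3/2)*r + k > 9 must hold; in canonical form it is k + (3/2)*r > 9.
Before k := r + 2: (5/2)*r > 7
Before r := k - 2: (5/2)*k > 12
Answer: WP = (5/2)*k > 12


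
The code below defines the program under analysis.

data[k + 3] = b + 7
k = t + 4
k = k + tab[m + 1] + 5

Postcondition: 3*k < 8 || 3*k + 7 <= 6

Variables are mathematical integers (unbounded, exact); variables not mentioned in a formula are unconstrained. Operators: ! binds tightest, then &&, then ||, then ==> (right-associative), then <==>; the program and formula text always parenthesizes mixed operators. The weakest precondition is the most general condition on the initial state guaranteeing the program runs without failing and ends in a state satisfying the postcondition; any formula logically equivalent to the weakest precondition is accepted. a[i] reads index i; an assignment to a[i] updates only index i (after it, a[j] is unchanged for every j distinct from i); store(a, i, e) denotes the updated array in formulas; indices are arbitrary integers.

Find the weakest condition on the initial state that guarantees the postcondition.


Working backward. After the program, the postcondition 3*k < 8 || 3*k + 7 <= 6 must hold; in canonical form it is 3*k < 8 || 3*k <= -1.
Before k := k + tab[m + 1] + 5: 3*tab[m + 1] + 3*k < -7 || 3*tab[m + 1] + 3*k <= -16
Before k := t + 4: 3*tab[m + 1] + 3*t < -19 || 3*tab[m + 1] + 3*t <= -28
Before data[k + 3] := b + 7: 3*tab[m + 1] + 3*t < -19 || 3*tab[m + 1] + 3*t <= -28
Answer: WP = 3*tab[m + 1] + 3*t < -19 || 3*tab[m + 1] + 3*t <= -28


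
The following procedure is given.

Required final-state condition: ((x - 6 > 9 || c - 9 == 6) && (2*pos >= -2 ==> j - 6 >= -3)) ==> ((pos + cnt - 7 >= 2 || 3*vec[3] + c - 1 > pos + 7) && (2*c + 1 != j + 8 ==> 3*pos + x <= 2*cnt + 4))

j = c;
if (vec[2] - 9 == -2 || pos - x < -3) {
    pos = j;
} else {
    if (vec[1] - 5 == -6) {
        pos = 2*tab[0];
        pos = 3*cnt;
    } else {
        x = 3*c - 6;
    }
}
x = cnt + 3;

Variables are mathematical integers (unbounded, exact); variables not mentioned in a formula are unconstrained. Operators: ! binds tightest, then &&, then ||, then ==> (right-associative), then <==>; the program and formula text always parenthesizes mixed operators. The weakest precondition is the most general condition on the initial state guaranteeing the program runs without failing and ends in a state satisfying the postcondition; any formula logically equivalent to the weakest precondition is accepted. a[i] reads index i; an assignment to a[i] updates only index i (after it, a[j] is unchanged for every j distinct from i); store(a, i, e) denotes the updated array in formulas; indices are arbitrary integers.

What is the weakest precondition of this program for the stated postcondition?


Working backward. After the program, the postcondition ((x - 6 > 9 || c - 9 == 6) && (2*pos >= -2 ==> j - 6 >= -3)) ==> ((pos + cnt - 7 >= 2 || 3*vec[3] + c - 1 > pos + 7) && (2*c + 1 != j + 8 ==> 3*pos + x <= 2*cnt + 4)) must hold; in canonical form it is ((x > 15 || c == 15) && (2*pos >= -2 ==> j >= 3)) ==> ((cnt + pos >= 9 || 3*vec[3] + c > pos + 8) && (2*c != j + 7 ==> 3*pos + x <= 2*cnt + 4)).
Before x := cnt + 3: ((cnt > 12 || c == 15) && (2*pos >= -2 ==> j >= 3)) ==> ((cnt + pos >= 9 || 3*vec[3] + c > pos + 8) && (2*c != j + 7 ==> 3*pos <= cnt + 1))
Then branch requires ((cnt > 12 || c == 15) && (2*j >= -2 ==> j >= 3)) ==> ((cnt + j >= 9 || 3*vec[3] + c > j + 8) && (2*c != j + 7 ==> 3*j <= cnt + 1)); else branch requires (vec[1] == -1 ==> (((cnt > 12 || c == 15) && (6*cnt >= -2 ==> j >= 3)) ==> ((4*cnt >= 9 || 3*vec[3] + c > 3*cnt + 8) && (2*c != j + 7 ==> 8*cnt <= 1)))) && ((!(vec[1] == -1)) ==> (((cnt > 12 || c == 15) && (2*pos >= -2 ==> j >= 3)) ==> ((cnt + pos >= 9 || 3*vec[3] + c > pos + 8) && (2*c != j + 7 ==> 3*pos <= cnt + 1)))).
Before the if: ((vec[2] == 7 || pos < x - 3) ==> (((cnt > 12 || c == 15) && (2*j >= -2 ==> j >= 3)) ==> ((cnt + j >= 9 || 3*vec[3] + c > j + 8) && (2*c != j + 7 ==> 3*j <= cnt + 1)))) && ((!(vec[2] == 7 || pos < x - 3)) ==> ((vec[1] == -1 ==> (((cnt > 12 || c == 15) && (6*cnt >= -2 ==> j >= 3)) ==> ((4*cnt >= 9 || 3*vec[3] + c > 3*cnt + 8) && (2*c != j + 7 ==> 8*cnt <= 1)))) && ((!(vec[1] == -1)) ==> (((cnt > 12 || c == 15) && (2*pos >= -2 ==> j >= 3)) ==> ((cnt + pos >= 9 || 3*vec[3] + c > pos + 8) && (2*c != j + 7 ==> 3*pos <= cnt + 1))))))
Before j := c: ((vec[2] == 7 || pos < x - 3) ==> (((cnt > 12 || c == 15) && (2*c >= -2 ==> c >= 3)) ==> ((c + cnt >= 9 || 3*vec[3] > 8) && (c != 7 ==> 3*c <= cnt + 1)))) && ((!(vec[2] == 7 || pos < x - 3)) ==> ((vec[1] == -1 ==> (((cnt > 12 || c == 15) && (6*cnt >= -2 ==> c >= 3)) ==> ((4*cnt >= 9 || 3*vec[3] + c > 3*cnt + 8) && (c != 7 ==> 8*cnt <= 1)))) && ((!(vec[1] == -1)) ==> (((cnt > 12 || c == 15) && (2*pos >= -2 ==> c >= 3)) ==> ((cnt + pos >= 9 || 3*vec[3] + c > pos + 8) && (c != 7 ==> 3*pos <= cnt + 1))))))
Answer: WP = ((vec[2] == 7 || pos < x - 3) ==> (((cnt > 12 || c == 15) && (2*c >= -2 ==> c >= 3)) ==> ((c + cnt >= 9 || 3*vec[3] > 8) && (c != 7 ==> 3*c <= cnt + 1)))) && ((!(vec[2] == 7 || pos < x - 3)) ==> ((vec[1] == -1 ==> (((cnt > 12 || c == 15) && (6*cnt >= -2 ==> c >= 3)) ==> ((4*cnt >= 9 || 3*vec[3] + c > 3*cnt + 8) && (c != 7 ==> 8*cnt <= 1)))) && ((!(vec[1] == -1)) ==> (((cnt > 12 || c == 15) && (2*pos >= -2 ==> c >= 3)) ==> ((cnt + pos >= 9 || 3*vec[3] + c > pos + 8) && (c != 7 ==> 3*pos <= cnt + 1))))))


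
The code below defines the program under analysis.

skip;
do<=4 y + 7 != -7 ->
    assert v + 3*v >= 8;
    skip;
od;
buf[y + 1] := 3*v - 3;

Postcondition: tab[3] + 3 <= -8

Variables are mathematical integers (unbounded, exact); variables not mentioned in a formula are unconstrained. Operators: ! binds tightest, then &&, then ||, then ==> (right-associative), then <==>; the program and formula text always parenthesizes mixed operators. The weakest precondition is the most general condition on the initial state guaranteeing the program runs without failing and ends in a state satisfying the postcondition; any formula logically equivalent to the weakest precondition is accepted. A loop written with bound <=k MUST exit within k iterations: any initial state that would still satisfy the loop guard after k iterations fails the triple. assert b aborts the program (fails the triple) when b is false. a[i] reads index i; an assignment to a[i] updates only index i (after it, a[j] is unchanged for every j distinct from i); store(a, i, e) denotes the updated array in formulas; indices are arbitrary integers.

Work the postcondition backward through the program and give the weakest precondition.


Working backward. After the program, the postcondition tab[3] + 3 <= -8 must hold; in canonical form it is tab[3] <= -11.
Before buf[y + 1] := 3*v - 3: tab[3] <= -11
Before the loop (bound <=4), unroll the exhaustion recursion (WP_0 = exit-now case; WP_j = one more guarded iteration, up to j = 4):
  WP_0: (!(y != -14)) && tab[3] <= -11
  WP_1: (y != -14 ==> (4*v >= 8 && (!(y != -14)) && tab[3] <= -11)) && ((!(y != -14)) ==> tab[3] <= -11)
  WP_2: (y != -14 ==> (4*v >= 8 && (y != -14 ==> (4*v >= 8 && (!(y != -14)) && tab[3] <= -11)) && ((!(y != -14)) ==> tab[3] <= -11))) && ((!(y != -14)) ==> tab[3] <= -11)
  WP_3: (y != -14 ==> (4*v >= 8 && (y != -14 ==> (4*v >= 8 && (y != -14 ==> (4*v >= 8 && (!(y != -14)) && tab[3] <= -11)) && ((!(y != -14)) ==> tab[3] <= -11))) && ((!(y != -14)) ==> tab[3] <= -11))) && ((!(y != -14)) ==> tab[3] <= -11)
  WP_4: (y != -14 ==> (4*v >= 8 && (y != -14 ==> (4*v >= 8 && (y != -14 ==> (4*v >= 8 && (y != -14 ==> (4*v >= 8 && (!(y != -14)) && tab[3] <= -11)) && ((!(y != -14)) ==> tab[3] <= -11))) && ((!(y != -14)) ==> tab[3] <= -11))) && ((!(y != -14)) ==> tab[3] <= -11))) && ((!(y != -14)) ==> tab[3] <= -11)
So before the loop: (y != -14 ==> (4*v >= 8 && (y != -14 ==> (4*v >= 8 && (y != -14 ==> (4*v >= 8 && (y != -14 ==> (4*v >= 8 && (!(y != -14)) && tab[3] <= -11)) && ((!(y != -14)) ==> tab[3] <= -11))) && ((!(y != -14)) ==> tab[3] <= -11))) && ((!(y != -14)) ==> tab[3] <= -11))) && ((!(y != -14)) ==> tab[3] <= -11)
Before skip: (y != -14 ==> (4*v >= 8 && (y != -14 ==> (4*v >= 8 && (y != -14 ==> (4*v >= 8 && (y != -14 ==> (4*v >= 8 && (!(y != -14)) && tab[3] <= -11)) && ((!(y != -14)) ==> tab[3] <= -11))) && ((!(y != -14)) ==> tab[3] <= -11))) && ((!(y != -14)) ==> tab[3] <= -11))) && ((!(y != -14)) ==> tab[3] <= -11)
Answer: WP = (y != -14 ==> (4*v >= 8 && (y != -14 ==> (4*v >= 8 && (y != -14 ==> (4*v >= 8 && (y != -14 ==> (4*v >= 8 && (!(y != -14)) && tab[3] <= -11)) && ((!(y != -14)) ==> tab[3] <= -11))) && ((!(y != -14)) ==> tab[3] <= -11))) && ((!(y != -14)) ==> tab[3] <= -11))) && ((!(y != -14)) ==> tab[3] <= -11)


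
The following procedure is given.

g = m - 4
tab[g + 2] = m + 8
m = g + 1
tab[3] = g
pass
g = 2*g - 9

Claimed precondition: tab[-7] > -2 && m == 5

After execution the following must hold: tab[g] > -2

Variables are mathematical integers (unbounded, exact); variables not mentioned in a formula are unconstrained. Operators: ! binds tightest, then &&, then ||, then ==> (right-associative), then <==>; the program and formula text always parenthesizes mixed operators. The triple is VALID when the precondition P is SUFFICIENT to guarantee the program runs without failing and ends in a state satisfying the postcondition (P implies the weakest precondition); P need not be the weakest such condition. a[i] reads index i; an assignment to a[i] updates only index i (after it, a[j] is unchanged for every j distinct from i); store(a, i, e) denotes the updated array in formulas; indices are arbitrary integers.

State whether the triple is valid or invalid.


Working backward. After the program, tab[g] > -2 must hold.
Before g := 2*g - 9: tab[2*g - 9] > -2
Before skip: tab[2*g - 9] > -2
Before tab[3] := g: store(tab, 3, g)[2*g - 9] > -2
Before m := g + 1: store(tab, 3, g)[2*g - 9] > -2
Before tab[g + 2] := m + 8: store(store(tab, g + 2, m + 8), 3, g)[2*g - 9] > -2
Before g := m - 4: store(store(tab, m - 2, m + 8), 3, m - 4)[2*m - 17] > -2
The weakest precondition is store(store(tab, m - 2, m + 8), 3, m - 4)[2*m - 17] > -2.
Check whether tab[-7] > -2 && m == 5 implies it.
Every state satisfying the precondition satisfies the weakest precondition: the implication holds.
Answer: valid


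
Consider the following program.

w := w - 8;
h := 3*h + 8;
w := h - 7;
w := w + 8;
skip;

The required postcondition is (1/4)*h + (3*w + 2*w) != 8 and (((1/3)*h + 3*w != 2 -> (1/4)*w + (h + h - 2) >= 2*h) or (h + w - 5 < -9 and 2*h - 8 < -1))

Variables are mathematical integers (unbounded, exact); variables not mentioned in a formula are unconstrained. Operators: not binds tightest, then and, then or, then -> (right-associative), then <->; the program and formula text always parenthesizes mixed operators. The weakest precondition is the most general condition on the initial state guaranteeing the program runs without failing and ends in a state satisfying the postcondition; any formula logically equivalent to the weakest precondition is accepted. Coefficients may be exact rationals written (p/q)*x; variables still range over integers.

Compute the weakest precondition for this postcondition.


Working backward. After the program, the postcondition (1/4)*h + (3*w + 2*w) != 8 and (((1/3)*h + 3*w != 2 -> (1/4)*w + (h + h - 2) >= 2*h) or (h + w - 5 < -9 and 2*h - 8 < -1)) must hold; in canonical form it is (1/4)*h + 5*w != 8 and (((1/3)*h + 3*w != 2 -> (1/4)*w >= 2) or (h + w < -4 and 2*h < 7)).
Before skip: (1/4)*h + 5*w != 8 and (((1/3)*h + 3*w != 2 -> (1/4)*w >= 2) or (h + w < -4 and 2*h < 7))
Before w := w + 8: (1/4)*h + 5*w != -32 and (((1/3)*h + 3*w != -22 -> (1/4)*w >= 0) or (h + w < -12 and 2*h < 7))
Before w := h - 7: (21/4)*h != 3 and (((10/3)*h != -1 -> (1/4)*h >= 7/4) or (2*h < -5 and 2*h < 7))
Before h := 3*h + 8: (63/4)*h != -39 and ((10*h != -83/3 -> (3/4)*h >= -1/4) or (6*h < -21 and 6*h < -9))
Before w := w - 8: (63/4)*h != -39 and ((10*h != -83/3 -> (3/4)*h >= -1/4) or (6*h < -21 and 6*h < -9))
Answer: WP = (63/4)*h != -39 and ((10*h != -83/3 -> (3/4)*h >= -1/4) or (6*h < -21 and 6*h < -9))


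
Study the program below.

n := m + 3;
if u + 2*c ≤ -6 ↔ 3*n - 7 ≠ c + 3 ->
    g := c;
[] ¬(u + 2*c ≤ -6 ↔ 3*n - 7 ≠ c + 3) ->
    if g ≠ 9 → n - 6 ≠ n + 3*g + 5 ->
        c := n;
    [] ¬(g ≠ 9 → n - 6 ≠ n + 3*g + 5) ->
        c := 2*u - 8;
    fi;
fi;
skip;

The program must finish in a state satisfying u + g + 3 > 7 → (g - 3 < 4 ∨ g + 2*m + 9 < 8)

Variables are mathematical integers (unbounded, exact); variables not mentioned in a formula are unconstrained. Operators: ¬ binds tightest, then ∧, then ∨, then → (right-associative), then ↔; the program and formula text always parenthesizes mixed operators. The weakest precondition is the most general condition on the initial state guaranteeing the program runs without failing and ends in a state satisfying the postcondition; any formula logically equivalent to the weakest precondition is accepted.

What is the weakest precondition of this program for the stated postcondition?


Working backward. After the program, the postcondition u + g + 3 > 7 → (g - 3 < 4 ∨ g + 2*m + 9 < 8) must hold; in canonical form it is g + u > 4 → (g < 7 ∨ g + 2*m < -1).
Before skip: g + u > 4 → (g < 7 ∨ g + 2*m < -1)
Then branch requires c + u > 4 → (c < 7 ∨ c + 2*m < -1); else branch requires ((g ≠ 9 → 3*g ≠ -11) → (g + u > 4 → (g < 7 ∨ g + 2*m < -1))) ∧ ((¬(g ≠ 9 → 3*g ≠ -11)) → (g + u > 4 → (g < 7 ∨ g + 2*m < -1))).
Before the if: ((2*c + u ≤ -6 ↔ 3*n ≠ c + 10) → (c + u > 4 → (c < 7 ∨ c + 2*m < -1))) ∧ ((¬(2*c + u ≤ -6 ↔ 3*n ≠ c + 10)) → (((g ≠ 9 → 3*g ≠ -11) → (g + u > 4 → (g < 7 ∨ g + 2*m < -1))) ∧ ((¬(g ≠ 9 → 3*g ≠ -11)) → (g + u > 4 → (g < 7 ∨ g + 2*m < -1)))))
Before n := m + 3: ((2*c + u ≤ -6 ↔ 3*m ≠ c + 1) → (c + u > 4 → (c < 7 ∨ c + 2*m < -1))) ∧ ((¬(2*c + u ≤ -6 ↔ 3*m ≠ c + 1)) → (((g ≠ 9 → 3*g ≠ -11) → (g + u > 4 → (g < 7 ∨ g + 2*m < -1))) ∧ ((¬(g ≠ 9 → 3*g ≠ -11)) → (g + u > 4 → (g < 7 ∨ g + 2*m < -1)))))
Answer: WP = ((2*c + u ≤ -6 ↔ 3*m ≠ c + 1) → (c + u > 4 → (c < 7 ∨ c + 2*m < -1))) ∧ ((¬(2*c + u ≤ -6 ↔ 3*m ≠ c + 1)) → (((g ≠ 9 → 3*g ≠ -11) → (g + u > 4 → (g < 7 ∨ g + 2*m < -1))) ∧ ((¬(g ≠ 9 → 3*g ≠ -11)) → (g + u > 4 → (g < 7 ∨ g + 2*m < -1)))))


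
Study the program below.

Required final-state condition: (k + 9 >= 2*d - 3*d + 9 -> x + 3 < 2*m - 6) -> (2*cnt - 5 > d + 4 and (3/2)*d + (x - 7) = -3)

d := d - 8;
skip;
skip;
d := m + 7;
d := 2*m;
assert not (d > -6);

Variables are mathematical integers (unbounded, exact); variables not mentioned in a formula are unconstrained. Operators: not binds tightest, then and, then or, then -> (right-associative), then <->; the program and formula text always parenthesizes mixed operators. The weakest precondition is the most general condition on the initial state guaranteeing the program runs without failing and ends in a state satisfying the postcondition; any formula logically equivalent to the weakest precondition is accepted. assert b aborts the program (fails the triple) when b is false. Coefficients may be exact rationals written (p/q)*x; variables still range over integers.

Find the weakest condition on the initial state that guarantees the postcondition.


Working backward. After the program, the postcondition (k + 9 >= 2*d - 3*d + 9 -> x + 3 < 2*m - 6) -> (2*cnt - 5 > d + 4 and (3/2)*d + (x - 7) = -3) must hold; in canonical form it is (d + k >= 0 -> x < 2*m - 9) -> (2*cnt > d + 9 and (3/2)*d + x = 4).
Before assert not (d > -6): (not (d > -6)) and ((d + k >= 0 -> x < 2*m - 9) -> (2*cnt > d + 9 and (3/2)*d + x = 4))
Before d := 2*m: (not (2*m > -6)) and ((k + 2*m >= 0 -> x < 2*m - 9) -> (2*cnt > 2*m + 9 and 3*m + x = 4))
Before d := m + 7: (not (2*m > -6)) and ((k + 2*m >= 0 -> x < 2*m - 9) -> (2*cnt > 2*m + 9 and 3*m + x = 4))
Before skip: (not (2*m > -6)) and ((k + 2*m >= 0 -> x < 2*m - 9) -> (2*cnt > 2*m + 9 and 3*m + x = 4))
Before skip: (not (2*m > -6)) and ((k + 2*m >= 0 -> x < 2*m - 9) -> (2*cnt > 2*m + 9 and 3*m + x = 4))
Before d := d - 8: (not (2*m > -6)) and ((k + 2*m >= 0 -> x < 2*m - 9) -> (2*cnt > 2*m + 9 and 3*m + x = 4))
Answer: WP = (not (2*m > -6)) and ((k + 2*m >= 0 -> x < 2*m - 9) -> (2*cnt > 2*m + 9 and 3*m + x = 4))


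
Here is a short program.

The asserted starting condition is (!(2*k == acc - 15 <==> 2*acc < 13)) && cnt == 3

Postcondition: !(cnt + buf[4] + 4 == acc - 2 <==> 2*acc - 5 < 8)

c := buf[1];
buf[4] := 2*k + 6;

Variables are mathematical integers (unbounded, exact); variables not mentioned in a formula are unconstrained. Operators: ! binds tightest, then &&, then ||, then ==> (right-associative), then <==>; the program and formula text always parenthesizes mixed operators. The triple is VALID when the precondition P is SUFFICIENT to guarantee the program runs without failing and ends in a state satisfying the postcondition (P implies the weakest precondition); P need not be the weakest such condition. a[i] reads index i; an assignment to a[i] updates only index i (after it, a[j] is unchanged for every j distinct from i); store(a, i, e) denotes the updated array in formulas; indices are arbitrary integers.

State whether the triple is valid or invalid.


Working backward. After the program, the postcondition !(cnt + buf[4] + 4 == acc - 2 <==> 2*acc - 5 < 8) must hold; in canonical form it is !(buf[4] + cnt == acc - 6 <==> 2*acc < 13).
Before buf[4] := 2*k + 6: !(cnt + 2*k == acc - 12 <==> 2*acc < 13)
Before c := buf[1]: !(cnt + 2*k == acc - 12 <==> 2*acc < 13)
The weakest precondition is !(cnt + 2*k == acc - 12 <==> 2*acc < 13).
Check whether (!(2*k == acc - 15 <==> 2*acc < 13)) && cnt == 3 implies it.
Every state satisfying the precondition satisfies the weakest precondition: the implication holds.
Answer: valid


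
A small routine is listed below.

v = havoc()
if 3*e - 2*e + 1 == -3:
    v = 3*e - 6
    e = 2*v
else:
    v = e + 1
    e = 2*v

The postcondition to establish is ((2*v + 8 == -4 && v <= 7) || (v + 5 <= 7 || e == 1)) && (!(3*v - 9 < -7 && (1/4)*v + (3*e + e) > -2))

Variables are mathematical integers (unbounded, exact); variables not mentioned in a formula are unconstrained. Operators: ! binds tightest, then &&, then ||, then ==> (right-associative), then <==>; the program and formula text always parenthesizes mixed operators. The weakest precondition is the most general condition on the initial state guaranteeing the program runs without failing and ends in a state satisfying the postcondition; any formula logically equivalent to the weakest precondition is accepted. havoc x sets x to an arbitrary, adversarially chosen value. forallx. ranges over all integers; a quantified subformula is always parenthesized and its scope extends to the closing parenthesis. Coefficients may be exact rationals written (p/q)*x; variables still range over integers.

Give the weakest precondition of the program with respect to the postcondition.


Working backward. After the program, the postcondition ((2*v + 8 == -4 && v <= 7) || (v + 5 <= 7 || e == 1)) && (!(3*v - 9 < -7 && (1/4)*v + (3*e + e) > -2)) must hold; in canonical form it is ((2*v == -12 && v <= 7) || v <= 2 || e == 1) && (!(3*v < 2 && 4*e + (1/4)*v > -2)).
Then branch requires ((6*e == 0 && 3*e <= 13) || 3*e <= 8 || 6*e == 13) && (!(9*e < 20 && (99/4)*e > 95/2)); else branch requires ((2*e == -14 && e <= 6) || e <= 1 || 2*e == -1) && (!(3*e < -1 && (33/4)*e > -41/4)).
Before the if: (e == -4 ==> (((6*e == 0 && 3*e <= 13) || 3*e <= 8 || 6*e == 13) && (!(9*e < 20 && (99/4)*e > 95/2)))) && ((!(e == -4)) ==> (((2*e == -14 && e <= 6) || e <= 1 || 2*e == -1) && (!(3*e < -1 && (33/4)*e > -41/4))))
Before havoc v: (e == -4 ==> (((6*e == 0 && 3*e <= 13) || 3*e <= 8 || 6*e == 13) && (!(9*e < 20 && (99/4)*e > 95/2)))) && ((!(e == -4)) ==> (((2*e == -14 && e <= 6) || e <= 1 || 2*e == -1) && (!(3*e < -1 && (33/4)*e > -41/4))))
Answer: WP = (e == -4 ==> (((6*e == 0 && 3*e <= 13) || 3*e <= 8 || 6*e == 13) && (!(9*e < 20 && (99/4)*e > 95/2)))) && ((!(e == -4)) ==> (((2*e == -14 && e <= 6) || e <= 1 || 2*e == -1) && (!(3*e < -1 && (33/4)*e > -41/4))))


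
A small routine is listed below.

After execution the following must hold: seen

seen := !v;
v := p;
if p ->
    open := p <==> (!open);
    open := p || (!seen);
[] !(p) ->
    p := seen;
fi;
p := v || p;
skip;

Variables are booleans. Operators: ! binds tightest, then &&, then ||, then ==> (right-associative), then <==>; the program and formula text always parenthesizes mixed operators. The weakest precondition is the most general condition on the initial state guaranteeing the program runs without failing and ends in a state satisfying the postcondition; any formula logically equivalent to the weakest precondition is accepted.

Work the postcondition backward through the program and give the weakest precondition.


Working backward. After the program, seen must hold.
Before skip: seen
Before p := v || p: seen
Then branch requires seen; else branch requires seen.
Before the if: (p ==> seen) && ((!p) ==> seen)
Before v := p: (p ==> seen) && ((!p) ==> seen)
Before seen := !v: (p ==> (!v)) && ((!p) ==> (!v))
Answer: WP = (p ==> (!v)) && ((!p) ==> (!v))


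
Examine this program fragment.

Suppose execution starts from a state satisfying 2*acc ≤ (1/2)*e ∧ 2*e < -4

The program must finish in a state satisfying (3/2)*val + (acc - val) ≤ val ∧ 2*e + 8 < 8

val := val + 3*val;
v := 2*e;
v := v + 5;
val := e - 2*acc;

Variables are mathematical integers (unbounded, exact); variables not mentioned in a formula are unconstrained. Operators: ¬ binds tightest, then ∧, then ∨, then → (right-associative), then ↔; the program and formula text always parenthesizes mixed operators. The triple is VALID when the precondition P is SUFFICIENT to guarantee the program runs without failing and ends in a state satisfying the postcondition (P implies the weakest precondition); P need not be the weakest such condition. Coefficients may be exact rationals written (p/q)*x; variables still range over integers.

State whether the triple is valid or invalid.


Working backward. After the program, the postcondition (3/2)*val + (acc - val) ≤ val ∧ 2*e + 8 < 8 must hold; in canonical form it is acc ≤ (1/2)*val ∧ 2*e < 0.
Before val := e - 2*acc: 2*acc ≤ (1/2)*e ∧ 2*e < 0
Before v := v + 5: 2*acc ≤ (1/2)*e ∧ 2*e < 0
Before v := 2*e: 2*acc ≤ (1/2)*e ∧ 2*e < 0
Before val := val + 3*val: 2*acc ≤ (1/2)*e ∧ 2*e < 0
The weakest precondition is 2*acc ≤ (1/2)*e ∧ 2*e < 0.
Check whether 2*acc ≤ (1/2)*e ∧ 2*e < -4 implies it.
Every state satisfying the precondition satisfies the weakest precondition: the implication holds.
Answer: valid


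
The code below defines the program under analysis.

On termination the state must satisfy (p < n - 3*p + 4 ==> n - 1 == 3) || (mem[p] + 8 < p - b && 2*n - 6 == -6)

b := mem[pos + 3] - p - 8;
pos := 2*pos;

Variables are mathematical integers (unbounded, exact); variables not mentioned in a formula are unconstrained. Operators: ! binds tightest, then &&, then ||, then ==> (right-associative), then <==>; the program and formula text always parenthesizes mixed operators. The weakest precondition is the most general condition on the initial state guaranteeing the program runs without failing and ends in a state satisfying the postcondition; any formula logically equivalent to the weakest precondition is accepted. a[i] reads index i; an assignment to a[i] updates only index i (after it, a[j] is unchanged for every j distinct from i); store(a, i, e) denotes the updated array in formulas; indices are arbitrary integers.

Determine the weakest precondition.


Working backward. After the program, the postcondition (p < n - 3*p + 4 ==> n - 1 == 3) || (mem[p] + 8 < p - b && 2*n - 6 == -6) must hold; in canonical form it is (4*p < n + 4 ==> n == 4) || (mem[p] + b < p - 8 && 2*n == 0).
Before pos := 2*pos: (4*p < n + 4 ==> n == 4) || (mem[p] + b < p - 8 && 2*n == 0)
Before b := mem[pos + 3] - p - 8: (4*p < n + 4 ==> n == 4) || (mem[pos + 3] + mem[p] < 2*p && 2*n == 0)
Answer: WP = (4*p < n + 4 ==> n == 4) || (mem[pos + 3] + mem[p] < 2*p && 2*n == 0)


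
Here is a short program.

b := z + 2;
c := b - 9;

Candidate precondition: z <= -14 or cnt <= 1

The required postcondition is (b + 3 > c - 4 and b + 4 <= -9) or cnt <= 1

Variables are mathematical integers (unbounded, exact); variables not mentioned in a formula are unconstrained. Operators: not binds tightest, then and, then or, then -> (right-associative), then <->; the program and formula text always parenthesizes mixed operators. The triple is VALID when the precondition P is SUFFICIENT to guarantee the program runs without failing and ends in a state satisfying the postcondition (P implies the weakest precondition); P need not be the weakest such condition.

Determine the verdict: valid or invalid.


Working backward. After the program, the postcondition (b + 3 > c - 4 and b + 4 <= -9) or cnt <= 1 must hold; in canonical form it is (b > c - 7 and b <= -13) or cnt <= 1.
Before c := b - 9: b <= -13 or cnt <= 1
Before b := z + 2: z <= -15 or cnt <= 1
The weakest precondition is z <= -15 or cnt <= 1.
Check whether z <= -14 or cnt <= 1 implies it.
Countermodel: at the initial state cnt = 2, z = -14, the precondition holds but the weakest precondition fails.
Answer: invalid


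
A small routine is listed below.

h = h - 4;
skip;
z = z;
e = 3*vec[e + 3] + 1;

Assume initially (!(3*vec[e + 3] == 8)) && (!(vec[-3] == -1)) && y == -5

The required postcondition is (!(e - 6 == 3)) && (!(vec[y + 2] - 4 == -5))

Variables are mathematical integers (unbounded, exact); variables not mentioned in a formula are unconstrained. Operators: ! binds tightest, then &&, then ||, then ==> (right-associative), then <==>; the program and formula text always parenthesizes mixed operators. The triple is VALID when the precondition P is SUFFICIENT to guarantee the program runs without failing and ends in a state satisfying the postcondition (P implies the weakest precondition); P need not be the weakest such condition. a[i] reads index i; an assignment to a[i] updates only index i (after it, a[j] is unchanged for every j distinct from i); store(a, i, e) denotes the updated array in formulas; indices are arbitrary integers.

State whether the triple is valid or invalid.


Working backward. After the program, the postcondition (!(e - 6 == 3)) && (!(vec[y + 2] - 4 == -5)) must hold; in canonical form it is (!(e == 9)) && (!(vec[y + 2] == -1)).
Before e := 3*vec[e + 3] + 1: (!(3*vec[e + 3] == 8)) && (!(vec[y + 2] == -1))
Before z := z: (!(3*vec[e + 3] == 8)) && (!(vec[y + 2] == -1))
Before skip: (!(3*vec[e + 3] == 8)) && (!(vec[y + 2] == -1))
Before h := h - 4: (!(3*vec[e + 3] == 8)) && (!(vec[y + 2] == -1))
The weakest precondition is (!(3*vec[e + 3] == 8)) && (!(vec[y + 2] == -1)).
Check whether (!(3*vec[e + 3] == 8)) && (!(vec[-3] == -1)) && y == -5 implies it.
Every state satisfying the precondition satisfies the weakest precondition: the implication holds.
Answer: valid


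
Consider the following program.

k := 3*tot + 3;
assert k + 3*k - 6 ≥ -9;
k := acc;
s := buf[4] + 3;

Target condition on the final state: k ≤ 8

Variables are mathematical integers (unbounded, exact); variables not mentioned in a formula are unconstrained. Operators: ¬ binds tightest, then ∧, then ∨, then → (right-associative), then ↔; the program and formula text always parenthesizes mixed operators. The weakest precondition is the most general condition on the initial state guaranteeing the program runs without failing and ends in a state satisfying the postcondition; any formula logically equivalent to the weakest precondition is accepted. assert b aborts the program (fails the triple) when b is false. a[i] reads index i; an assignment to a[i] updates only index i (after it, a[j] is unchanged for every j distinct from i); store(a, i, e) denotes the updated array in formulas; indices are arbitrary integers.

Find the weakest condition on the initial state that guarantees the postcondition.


Working backward. After the program, k ≤ 8 must hold.
Before s := buf[4] + 3: k ≤ 8
Before k := acc: acc ≤ 8
Before assert k + 3*k - 6 ≥ -9: 4*k ≥ -3 ∧ acc ≤ 8
Before k := 3*tot + 3: 12*tot ≥ -15 ∧ acc ≤ 8
Answer: WP = 12*tot ≥ -15 ∧ acc ≤ 8


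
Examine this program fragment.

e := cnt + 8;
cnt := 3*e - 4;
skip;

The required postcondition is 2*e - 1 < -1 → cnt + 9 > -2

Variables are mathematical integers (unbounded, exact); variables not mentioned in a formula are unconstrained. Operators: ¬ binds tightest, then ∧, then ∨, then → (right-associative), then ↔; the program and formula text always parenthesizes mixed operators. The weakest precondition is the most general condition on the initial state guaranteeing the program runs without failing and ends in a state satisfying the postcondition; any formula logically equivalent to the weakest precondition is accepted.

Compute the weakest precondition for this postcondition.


Working backward. After the program, the postcondition 2*e - 1 < -1 → cnt + 9 > -2 must hold; in canonical form it is 2*e < 0 → cnt > -11.
Before skip: 2*e < 0 → cnt > -11
Before cnt := 3*e - 4: 2*e < 0 → 3*e > -7
Before e := cnt + 8: 2*cnt < -16 → 3*cnt > -31
Answer: WP = 2*cnt < -16 → 3*cnt > -31


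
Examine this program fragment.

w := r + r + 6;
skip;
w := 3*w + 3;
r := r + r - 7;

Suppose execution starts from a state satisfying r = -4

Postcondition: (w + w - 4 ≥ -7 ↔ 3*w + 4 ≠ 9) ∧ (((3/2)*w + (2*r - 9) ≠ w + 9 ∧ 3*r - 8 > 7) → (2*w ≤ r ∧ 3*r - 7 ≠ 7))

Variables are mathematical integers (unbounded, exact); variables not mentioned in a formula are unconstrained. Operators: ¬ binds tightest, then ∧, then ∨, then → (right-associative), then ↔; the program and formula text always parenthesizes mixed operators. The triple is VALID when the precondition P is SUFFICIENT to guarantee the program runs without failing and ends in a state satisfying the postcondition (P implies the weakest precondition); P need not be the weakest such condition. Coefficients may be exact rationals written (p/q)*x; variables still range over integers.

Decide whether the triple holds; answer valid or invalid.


Working backward. After the program, the postcondition (w + w - 4 ≥ -7 ↔ 3*w + 4 ≠ 9) ∧ (((3/2)*w + (2*r - 9) ≠ w + 9 ∧ 3*r - 8 > 7) → (2*w ≤ r ∧ 3*r - 7 ≠ 7)) must hold; in canonical form it is (2*w ≥ -3 ↔ 3*w ≠ 5) ∧ ((2*r + (1/2)*w ≠ 18 ∧ 3*r > 15) → (2*w ≤ r ∧ 3*r ≠ 14)).
Before r := r + r - 7: (2*w ≥ -3 ↔ 3*w ≠ 5) ∧ ((4*r + (1/2)*w ≠ 32 ∧ 6*r > 36) → (2*w ≤ 2*r - 7 ∧ 6*r ≠ 35))
Before w := 3*w + 3: (6*w ≥ -9 ↔ 9*w ≠ -4) ∧ ((4*r + (3/2)*w ≠ 61/2 ∧ 6*r > 36) → (6*w ≤ 2*r - 13 ∧ 6*r ≠ 35))
Before skip: (6*w ≥ -9 ↔ 9*w ≠ -4) ∧ ((4*r + (3/2)*w ≠ 61/2 ∧ 6*r > 36) → (6*w ≤ 2*r - 13 ∧ 6*r ≠ 35))
Before w := r + r + 6: (12*r ≥ -45 ↔ 18*r ≠ -58) ∧ ((7*r ≠ 43/2 ∧ 6*r > 36) → (10*r ≤ -49 ∧ 6*r ≠ 35))
The weakest precondition is (12*r ≥ -45 ↔ 18*r ≠ -58) ∧ ((7*r ≠ 43/2 ∧ 6*r > 36) → (10*r ≤ -49 ∧ 6*r ≠ 35)).
Check whether r = -4 implies it.
Countermodel: at the initial state r = -4, the precondition holds but the weakest precondition fails.
Answer: invalid


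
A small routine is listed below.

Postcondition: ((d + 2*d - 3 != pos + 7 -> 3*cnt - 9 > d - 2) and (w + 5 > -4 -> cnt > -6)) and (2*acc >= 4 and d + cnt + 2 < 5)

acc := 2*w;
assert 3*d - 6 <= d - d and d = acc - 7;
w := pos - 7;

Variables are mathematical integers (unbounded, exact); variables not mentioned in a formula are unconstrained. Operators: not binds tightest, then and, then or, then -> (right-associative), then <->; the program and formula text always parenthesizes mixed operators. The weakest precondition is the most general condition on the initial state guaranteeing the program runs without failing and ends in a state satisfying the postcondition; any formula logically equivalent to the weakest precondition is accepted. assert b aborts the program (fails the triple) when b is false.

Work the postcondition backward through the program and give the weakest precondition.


Working backward. After the program, the postcondition ((d + 2*d - 3 != pos + 7 -> 3*cnt - 9 > d - 2) and (w + 5 > -4 -> cnt > -6)) and (2*acc >= 4 and d + cnt + 2 < 5) must hold; in canonical form it is (3*d != pos + 10 -> 3*cnt > d + 7) and (w > -9 -> cnt > -6) and 2*acc >= 4 and cnt + d < 3.
Before w := pos - 7: (3*d != pos + 10 -> 3*cnt > d + 7) and (pos > -2 -> cnt > -6) and 2*acc >= 4 and cnt + d < 3
Before assert 3*d - 6 <= d - d and d = acc - 7: 3*d <= 6 and d = acc - 7 and (3*d != pos + 10 -> 3*cnt > d + 7) and (pos > -2 -> cnt > -6) and 2*acc >= 4 and cnt + d < 3
Before acc := 2*w: 3*d <= 6 and d = 2*w - 7 and (3*d != pos + 10 -> 3*cnt > d + 7) and (pos > -2 -> cnt > -6) and 4*w >= 4 and cnt + d < 3
Answer: WP = 3*d <= 6 and d = 2*w - 7 and (3*d != pos + 10 -> 3*cnt > d + 7) and (pos > -2 -> cnt > -6) and 4*w >= 4 and cnt + d < 3
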